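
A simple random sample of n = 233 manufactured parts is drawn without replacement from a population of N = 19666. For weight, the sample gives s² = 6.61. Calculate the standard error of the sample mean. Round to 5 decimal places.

Under SRS without replacement, Var(ȳ) = (1 − f)·s²/n with f = n/N = 233/19666 = 0.01184786.
Var(ȳ) = (1 − 0.01184786)·6.61/233 = 0.98815214·0.028369099 = 0.028032986.
SE(ȳ) = √(0.028032986) = 0.16743.

0.16743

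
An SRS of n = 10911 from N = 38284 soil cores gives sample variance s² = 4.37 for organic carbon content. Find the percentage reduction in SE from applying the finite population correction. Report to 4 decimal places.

15.4424

f = n/N = 10911/38284 = 0.28500157.
SE_no-fpc = √(s²/n) = 0.020012827; SE_fpc = √((1−f)s²/n) = 0.016922362.
Ratio = √(1−f) = 0.84557580. Reduction = 100·(1 − 0.84557580) = 15.4424%.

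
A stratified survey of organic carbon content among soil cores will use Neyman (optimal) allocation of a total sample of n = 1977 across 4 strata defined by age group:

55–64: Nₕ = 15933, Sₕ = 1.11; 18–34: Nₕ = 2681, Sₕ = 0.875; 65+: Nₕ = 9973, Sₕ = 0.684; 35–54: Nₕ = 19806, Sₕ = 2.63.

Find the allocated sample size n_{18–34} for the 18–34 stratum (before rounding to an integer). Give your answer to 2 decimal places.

58.75

Neyman allocation: nₕ = n·NₕSₕ / Σⱼ NⱼSⱼ.
Σ NⱼSⱼ = 15933·1.11 + 2681·0.875 + 9973·0.684 + 19806·2.63 = 78942.817.
n_{18–34} = 1977·2681·0.875 / 78942.817 = 58.75.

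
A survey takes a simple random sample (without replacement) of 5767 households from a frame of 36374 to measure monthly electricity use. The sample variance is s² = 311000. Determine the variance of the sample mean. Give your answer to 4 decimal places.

45.3775

Under SRS without replacement, Var(ȳ) = (1 − f)·s²/n with f = n/N = 5767/36374 = 0.15854731.
Var(ȳ) = (1 − 0.15854731)·311000/5767 = 0.84145269·53.927519 = 45.377455.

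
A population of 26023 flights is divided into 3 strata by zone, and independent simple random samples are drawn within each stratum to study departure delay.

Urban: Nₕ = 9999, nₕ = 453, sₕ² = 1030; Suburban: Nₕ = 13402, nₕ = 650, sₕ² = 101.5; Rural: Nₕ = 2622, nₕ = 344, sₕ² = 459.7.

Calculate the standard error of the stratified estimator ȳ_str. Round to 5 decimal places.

Var(ȳ_str) = Σₕ Wₕ²(1 − fₕ)sₕ²/nₕ with Wₕ = Nₕ/N, N = 26023.
Urban: Wₕ = 0.38423702; term = 0.38423702²·(1 − 0.04530453)·1030/453 = 0.32048101.
Suburban: Wₕ = 0.51500596; term = 0.51500596²·(1 − 0.04850022)·101.5/650 = 0.039408135.
Rural: Wₕ = 0.10075702; term = 0.10075702²·(1 − 0.13119756)·459.7/344 = 0.011786578.
Sum = 0.37167572.
SE = √(0.37167572) = 0.60965.

0.60965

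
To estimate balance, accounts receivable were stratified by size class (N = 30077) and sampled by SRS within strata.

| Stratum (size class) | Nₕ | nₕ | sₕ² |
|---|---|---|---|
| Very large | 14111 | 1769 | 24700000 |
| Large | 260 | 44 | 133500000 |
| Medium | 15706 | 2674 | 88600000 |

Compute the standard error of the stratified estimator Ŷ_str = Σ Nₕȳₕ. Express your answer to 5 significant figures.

3.0633 × 10^6

Var(Ŷ_str) = Σₕ Nₕ²(1 − fₕ)sₕ²/nₕ.
Very large: 14111²·(1 − 1769/14111)·24700000/1769 = 2.4317138 × 10^12.
Large: 260²·(1 − 44/260)·133500000/44 = 1.7039455 × 10^11.
Medium: 15706²·(1 − 2674/15706)·88600000/2674 = 6.7818625 × 10^12.
Sum = 9.3839709 × 10^12.
SE = √(9.3839709 × 10^12) = 3.0633 × 10^6.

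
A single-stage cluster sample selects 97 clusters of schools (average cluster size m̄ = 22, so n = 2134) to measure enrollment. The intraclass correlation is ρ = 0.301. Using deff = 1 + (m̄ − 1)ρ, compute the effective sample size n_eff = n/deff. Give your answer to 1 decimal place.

291.5

deff = 1 + (22 − 1)·0.301 = 1 + 6.321 = 7.321.
n_eff = 2134 / 7.321 = 291.5.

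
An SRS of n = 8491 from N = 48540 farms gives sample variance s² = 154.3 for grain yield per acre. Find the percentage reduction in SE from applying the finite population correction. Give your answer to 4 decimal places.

f = n/N = 8491/48540 = 0.17492789.
SE_no-fpc = √(s²/n) = 0.13480424; SE_fpc = √((1−f)s²/n) = 0.12244738.
Ratio = √(1−f) = 0.90833480. Reduction = 100·(1 − 0.90833480) = 9.1665%.

9.1665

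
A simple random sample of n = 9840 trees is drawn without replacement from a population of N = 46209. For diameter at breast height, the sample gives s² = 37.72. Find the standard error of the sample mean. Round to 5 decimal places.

0.05493

Under SRS without replacement, Var(ȳ) = (1 − f)·s²/n with f = n/N = 9840/46209 = 0.21294553.
Var(ȳ) = (1 − 0.21294553)·37.72/9840 = 0.78705447·0.0038333333 = 0.0030170421.
SE(ȳ) = √(0.0030170421) = 0.05493.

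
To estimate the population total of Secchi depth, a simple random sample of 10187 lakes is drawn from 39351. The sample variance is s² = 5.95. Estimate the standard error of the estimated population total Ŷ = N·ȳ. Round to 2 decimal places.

818.72

Var(Ŷ) = N²·Var(ȳ) = N²·(1 − n/N)·s²/n.
f = 10187/39351 = 0.25887525; Var(ȳ) = 0.74112475·5.95/10187 = 4.3287447 × 10^-4.
Var(Ŷ) = 39351² · (4.3287447 × 10^-4) = 670306.64.
SE(Ŷ) = √(670306.64) = 818.72.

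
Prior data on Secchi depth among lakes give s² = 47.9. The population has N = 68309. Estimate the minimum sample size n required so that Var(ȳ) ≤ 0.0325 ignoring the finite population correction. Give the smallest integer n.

1474

Without fpc, n₀ = s²/D = 47.9/0.0325 = 1473.8462.
Rounding up, n = 1474.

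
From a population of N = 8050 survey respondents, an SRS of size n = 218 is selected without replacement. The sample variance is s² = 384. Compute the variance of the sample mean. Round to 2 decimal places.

1.71

Under SRS without replacement, Var(ȳ) = (1 − f)·s²/n with f = n/N = 218/8050 = 0.02708075.
Var(ȳ) = (1 − 0.02708075)·384/218 = 0.97291925·1.7614679 = 1.713766.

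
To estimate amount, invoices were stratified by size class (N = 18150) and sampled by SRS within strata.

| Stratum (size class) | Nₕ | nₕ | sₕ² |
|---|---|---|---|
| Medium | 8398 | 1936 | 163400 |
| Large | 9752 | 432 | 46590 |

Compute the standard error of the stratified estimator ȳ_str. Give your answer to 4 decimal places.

6.6075

Var(ȳ_str) = Σₕ Wₕ²(1 − fₕ)sₕ²/nₕ with Wₕ = Nₕ/N, N = 18150.
Medium: Wₕ = 0.46269972; term = 0.46269972²·(1 − 0.23053108)·163400/1936 = 13.903888.
Large: Wₕ = 0.53730028; term = 0.53730028²·(1 − 0.04429861)·46590/432 = 29.755367.
Sum = 43.659255.
SE = √(43.659255) = 6.6075.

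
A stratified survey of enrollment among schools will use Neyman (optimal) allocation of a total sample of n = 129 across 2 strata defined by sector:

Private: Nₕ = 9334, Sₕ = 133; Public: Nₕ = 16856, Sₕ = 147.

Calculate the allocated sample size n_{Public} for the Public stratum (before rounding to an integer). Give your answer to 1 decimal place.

Neyman allocation: nₕ = n·NₕSₕ / Σⱼ NⱼSⱼ.
Σ NⱼSⱼ = 9334·133 + 16856·147 = 3.719254 × 10^6.
n_{Public} = 129·16856·147 / (3.719254 × 10^6) = 85.9.

85.9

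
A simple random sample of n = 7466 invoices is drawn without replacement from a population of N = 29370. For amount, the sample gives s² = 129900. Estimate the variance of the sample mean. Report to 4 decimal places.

12.9760

Under SRS without replacement, Var(ȳ) = (1 − f)·s²/n with f = n/N = 7466/29370 = 0.25420497.
Var(ȳ) = (1 − 0.25420497)·129900/7466 = 0.74579503·17.398875 = 12.975994.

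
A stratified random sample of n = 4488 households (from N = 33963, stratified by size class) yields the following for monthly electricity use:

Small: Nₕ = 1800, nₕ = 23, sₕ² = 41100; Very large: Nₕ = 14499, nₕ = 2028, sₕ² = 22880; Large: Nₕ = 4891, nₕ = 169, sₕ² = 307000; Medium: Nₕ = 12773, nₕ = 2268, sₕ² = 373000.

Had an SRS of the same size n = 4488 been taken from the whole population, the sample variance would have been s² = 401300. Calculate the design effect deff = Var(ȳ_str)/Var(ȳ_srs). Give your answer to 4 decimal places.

0.8019

Var(ȳ_str) = Σ Wₕ²(1−fₕ)sₕ²/nₕ with Wₕ = Nₕ/33963:
  Small: (1800/33963)²·(1−23/1800)·41100/23 = 4.9552073
  Very large: (14499/33963)²·(1−2028/14499)·22880/2028 = 1.7685417
  Large: (4891/33963)²·(1−169/4891)·307000/169 = 36.371669
  Medium: (12773/33963)²·(1−2268/12773)·373000/2268 = 19.13122
  → Var(ȳ_str) = 62.226638.
Var(ȳ_srs) = (1 − 4488/33963)·401300/4488 = 77.600421.
deff = 62.226638 / 77.600421 = 0.8019.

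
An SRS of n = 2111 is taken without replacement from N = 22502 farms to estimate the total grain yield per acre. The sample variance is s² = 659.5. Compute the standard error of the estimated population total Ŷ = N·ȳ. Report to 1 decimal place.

11972.7

Var(Ŷ) = N²·Var(ȳ) = N²·(1 − n/N)·s²/n.
f = 2111/22502 = 0.09381388; Var(ȳ) = 0.90618612·659.5/2111 = 0.28310267.
Var(Ŷ) = 22502² · 0.28310267 = 1.4334621 × 10^8.
SE(Ŷ) = √(1.4334621 × 10^8) = 11972.7.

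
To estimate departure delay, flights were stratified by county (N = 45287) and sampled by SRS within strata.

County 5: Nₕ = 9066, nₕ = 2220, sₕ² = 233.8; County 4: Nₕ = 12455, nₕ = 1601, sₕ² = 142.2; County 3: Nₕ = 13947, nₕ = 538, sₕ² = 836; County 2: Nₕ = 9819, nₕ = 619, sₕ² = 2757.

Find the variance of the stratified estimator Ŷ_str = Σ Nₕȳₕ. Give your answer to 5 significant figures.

7.1149 × 10^8

Var(Ŷ_str) = Σₕ Nₕ²(1 − fₕ)sₕ²/nₕ.
County 5: 9066²·(1 − 2220/9066)·233.8/2220 = 6.5364831 × 10^6.
County 4: 12455²·(1 − 1601/12455)·142.2/1601 = 1.2007202 × 10^7.
County 3: 13947²·(1 − 538/13947)·836/538 = 2.9060374 × 10^8.
County 2: 9819²·(1 − 619/9819)·2757/619 = 4.023474 × 10^8.
Sum = 7.1149483 × 10^8.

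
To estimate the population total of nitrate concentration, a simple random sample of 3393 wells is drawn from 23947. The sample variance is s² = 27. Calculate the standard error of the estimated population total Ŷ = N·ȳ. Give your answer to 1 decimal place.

Var(Ŷ) = N²·Var(ȳ) = N²·(1 − n/N)·s²/n.
f = 3393/23947 = 0.14168789; Var(ȳ) = 0.85831211·27/3393 = 0.0068300698.
Var(Ŷ) = 23947² · 0.0068300698 = 3.9167637 × 10^6.
SE(Ŷ) = √(3.9167637 × 10^6) = 1979.1.

1979.1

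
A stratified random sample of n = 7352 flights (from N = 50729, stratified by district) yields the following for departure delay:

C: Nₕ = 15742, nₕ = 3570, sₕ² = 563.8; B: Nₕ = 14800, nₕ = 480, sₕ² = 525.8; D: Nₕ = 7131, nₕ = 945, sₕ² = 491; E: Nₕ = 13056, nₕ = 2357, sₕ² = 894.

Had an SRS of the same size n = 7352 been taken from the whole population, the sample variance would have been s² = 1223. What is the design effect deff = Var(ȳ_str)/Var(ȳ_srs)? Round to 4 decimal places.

Var(ȳ_str) = Σ Wₕ²(1−fₕ)sₕ²/nₕ with Wₕ = Nₕ/50729:
  C: (15742/50729)²·(1−3570/15742)·563.8/3570 = 0.011758884
  B: (14800/50729)²·(1−480/14800)·525.8/480 = 0.090213488
  D: (7131/50729)²·(1−945/7131)·491/945 = 0.0089063023
  E: (13056/50729)²·(1−2357/13056)·894/2357 = 0.020588213
  → Var(ȳ_str) = 0.13146689.
Var(ȳ_srs) = (1 − 7352/50729)·1223/7352 = 0.14224079.
deff = 0.13146689 / 0.14224079 = 0.9243.

0.9243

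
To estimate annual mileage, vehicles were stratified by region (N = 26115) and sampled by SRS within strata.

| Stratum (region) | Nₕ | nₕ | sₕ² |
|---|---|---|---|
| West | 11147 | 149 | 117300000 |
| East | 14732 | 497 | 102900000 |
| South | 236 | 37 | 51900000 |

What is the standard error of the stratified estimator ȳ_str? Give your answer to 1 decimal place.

453.1

Var(ȳ_str) = Σₕ Wₕ²(1 − fₕ)sₕ²/nₕ with Wₕ = Nₕ/N, N = 26115.
West: Wₕ = 0.42684281; term = 0.42684281²·(1 − 0.01336683)·117300000/149 = 141515.3.
East: Wₕ = 0.56412024; term = 0.56412024²·(1 − 0.03373608)·102900000/497 = 63664.614.
South: Wₕ = 0.00903695; term = 0.00903695²·(1 − 0.15677966)·51900000/37 = 96.594112.
Sum = 205276.51.
SE = √(205276.51) = 453.1.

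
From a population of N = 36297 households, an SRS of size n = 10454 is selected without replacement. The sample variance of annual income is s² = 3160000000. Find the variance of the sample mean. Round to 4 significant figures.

Under SRS without replacement, Var(ȳ) = (1 − f)·s²/n with f = n/N = 10454/36297 = 0.28801278.
Var(ȳ) = (1 − 0.28801278)·3160000000/10454 = 0.71198722·302276.64 = 215217.1.

215200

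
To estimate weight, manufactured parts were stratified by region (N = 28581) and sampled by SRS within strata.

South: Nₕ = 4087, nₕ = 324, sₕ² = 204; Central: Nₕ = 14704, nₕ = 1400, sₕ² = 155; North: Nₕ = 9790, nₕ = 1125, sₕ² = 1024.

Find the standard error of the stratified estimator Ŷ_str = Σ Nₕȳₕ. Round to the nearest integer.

10419

Var(Ŷ_str) = Σₕ Nₕ²(1 − fₕ)sₕ²/nₕ.
South: 4087²·(1 − 324/4087)·204/324 = 9.683314 × 10^6.
Central: 14704²·(1 − 1400/14704)·155/1400 = 2.1658152 × 10^7.
North: 9790²·(1 − 1125/9790)·1024/1125 = 7.721447 × 10^7.
Sum = 1.0855594 × 10^8.
SE = √(1.0855594 × 10^8) = 10419.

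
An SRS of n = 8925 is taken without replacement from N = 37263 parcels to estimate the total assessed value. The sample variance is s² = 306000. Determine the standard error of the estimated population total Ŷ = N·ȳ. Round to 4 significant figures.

190300

Var(Ŷ) = N²·Var(ȳ) = N²·(1 − n/N)·s²/n.
f = 8925/37263 = 0.23951373; Var(ȳ) = 0.76048627·306000/8925 = 26.073815.
Var(Ŷ) = 37263² · 26.073815 = 3.6204305 × 10^10.
SE(Ŷ) = √(3.6204305 × 10^10) = 190300.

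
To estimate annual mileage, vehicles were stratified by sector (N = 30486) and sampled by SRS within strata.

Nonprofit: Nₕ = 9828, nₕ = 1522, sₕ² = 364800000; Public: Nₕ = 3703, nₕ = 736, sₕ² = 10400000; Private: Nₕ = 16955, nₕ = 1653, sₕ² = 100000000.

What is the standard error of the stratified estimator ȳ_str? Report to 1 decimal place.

Var(ȳ_str) = Σₕ Wₕ²(1 − fₕ)sₕ²/nₕ with Wₕ = Nₕ/N, N = 30486.
Nonprofit: Wₕ = 0.32237748; term = 0.32237748²·(1 − 0.15486365)·364800000/1522 = 21052.145.
Public: Wₕ = 0.12146559; term = 0.12146559²·(1 − 0.19875776)·10400000/736 = 167.04208.
Private: Wₕ = 0.55615692; term = 0.55615692²·(1 − 0.09749336)·100000000/1653 = 16887.768.
Sum = 38106.955.
SE = √(38106.955) = 195.2.

195.2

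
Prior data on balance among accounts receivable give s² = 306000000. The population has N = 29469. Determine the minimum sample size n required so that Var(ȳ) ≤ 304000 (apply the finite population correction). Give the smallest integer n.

974

Without fpc, n₀ = s²/D = 306000000/304000 = 1006.5789.
With fpc, (1 − n/N)·s²/n ≤ D requires n ≥ n₀/(1 + n₀/N) = 1006.5789/(1 + 1006.5789/29469) = 973.3326.
Rounding up, n = 974.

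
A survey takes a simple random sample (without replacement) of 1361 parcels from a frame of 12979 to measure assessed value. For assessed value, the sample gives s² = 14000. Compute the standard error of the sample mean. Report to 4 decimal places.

Under SRS without replacement, Var(ȳ) = (1 − f)·s²/n with f = n/N = 1361/12979 = 0.10486170.
Var(ȳ) = (1 − 0.10486170)·14000/1361 = 0.89513830·10.286554 = 9.2078885.
SE(ȳ) = √(9.2078885) = 3.0345.

3.0345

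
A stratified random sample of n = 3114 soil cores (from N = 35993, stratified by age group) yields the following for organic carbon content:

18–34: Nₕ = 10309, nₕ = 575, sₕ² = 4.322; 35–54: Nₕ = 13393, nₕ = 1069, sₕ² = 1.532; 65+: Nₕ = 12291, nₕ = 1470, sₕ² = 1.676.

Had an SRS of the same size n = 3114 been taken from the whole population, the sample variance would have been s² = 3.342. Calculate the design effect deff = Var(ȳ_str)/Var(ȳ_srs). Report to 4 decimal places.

0.8995

Var(ȳ_str) = Σ Wₕ²(1−fₕ)sₕ²/nₕ with Wₕ = Nₕ/35993:
  18–34: (10309/35993)²·(1−575/10309)·4.322/575 = 5.8222213 × 10^-4
  35–54: (13393/35993)²·(1−1069/13393)·1.532/1069 = 1.8258896 × 10^-4
  65+: (12291/35993)²·(1−1470/12291)·1.676/1470 = 1.1705102 × 10^-4
  → Var(ȳ_str) = 8.8186211 × 10^-4.
Var(ȳ_srs) = (1 − 3114/35993)·3.342/3114 = 9.8036634 × 10^-4.
deff = (8.8186211 × 10^-4) / (9.8036634 × 10^-4) = 0.8995.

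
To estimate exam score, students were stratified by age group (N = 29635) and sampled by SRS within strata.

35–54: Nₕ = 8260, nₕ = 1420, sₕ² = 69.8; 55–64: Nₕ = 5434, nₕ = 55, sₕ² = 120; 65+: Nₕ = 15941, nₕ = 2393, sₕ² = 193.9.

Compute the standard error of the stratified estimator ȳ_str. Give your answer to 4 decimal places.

Var(ȳ_str) = Σₕ Wₕ²(1 − fₕ)sₕ²/nₕ with Wₕ = Nₕ/N, N = 29635.
35–54: Wₕ = 0.27872448; term = 0.27872448²·(1 − 0.17191283)·69.8/1420 = 0.0031622293.
55–64: Wₕ = 0.18336427; term = 0.18336427²·(1 − 0.01012146)·120/55 = 0.07261559.
65+: Wₕ = 0.53791125; term = 0.53791125²·(1 − 0.15011605)·193.9/2393 = 0.019925811.
Sum = 0.09570363.
SE = √(0.09570363) = 0.3094.

0.3094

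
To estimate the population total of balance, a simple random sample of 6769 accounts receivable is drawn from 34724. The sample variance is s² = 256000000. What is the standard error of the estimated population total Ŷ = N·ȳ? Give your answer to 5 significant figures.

Var(Ŷ) = N²·Var(ȳ) = N²·(1 − n/N)·s²/n.
f = 6769/34724 = 0.19493722; Var(ȳ) = 0.80506278·256000000/6769 = 30447.049.
Var(Ŷ) = 34724² · 30447.049 = 3.6711717 × 10^13.
SE(Ŷ) = √(3.6711717 × 10^13) = 6.0590 × 10^6.

6.0590 × 10^6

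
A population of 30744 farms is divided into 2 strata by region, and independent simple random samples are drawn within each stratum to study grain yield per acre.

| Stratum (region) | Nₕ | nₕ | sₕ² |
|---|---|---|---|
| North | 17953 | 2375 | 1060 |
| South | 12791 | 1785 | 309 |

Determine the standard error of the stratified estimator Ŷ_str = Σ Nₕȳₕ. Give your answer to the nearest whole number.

12214

Var(Ŷ_str) = Σₕ Nₕ²(1 − fₕ)sₕ²/nₕ.
North: 17953²·(1 − 2375/17953)·1060/2375 = 1.2482196 × 10^8.
South: 12791²·(1 − 1785/12791)·309/1785 = 2.4369929 × 10^7.
Sum = 1.4919189 × 10^8.
SE = √(1.4919189 × 10^8) = 12214.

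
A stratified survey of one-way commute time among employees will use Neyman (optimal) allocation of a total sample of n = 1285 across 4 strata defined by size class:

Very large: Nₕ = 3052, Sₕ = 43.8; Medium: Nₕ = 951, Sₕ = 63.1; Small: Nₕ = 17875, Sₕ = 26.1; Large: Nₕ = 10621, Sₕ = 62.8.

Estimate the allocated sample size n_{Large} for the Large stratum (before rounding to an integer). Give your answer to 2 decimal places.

645.78

Neyman allocation: nₕ = n·NₕSₕ / Σⱼ NⱼSⱼ.
Σ NⱼSⱼ = 3052·43.8 + 951·63.1 + 17875·26.1 + 10621·62.8 = 1.327222 × 10^6.
n_{Large} = 1285·10621·62.8 / (1.327222 × 10^6) = 645.78.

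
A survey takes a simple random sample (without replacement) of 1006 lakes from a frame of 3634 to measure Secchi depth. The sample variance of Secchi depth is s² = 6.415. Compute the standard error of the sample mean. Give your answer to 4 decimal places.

Under SRS without replacement, Var(ȳ) = (1 − f)·s²/n with f = n/N = 1006/3634 = 0.27682994.
Var(ȳ) = (1 − 0.27682994)·6.415/1006 = 0.72317006·0.0063767396 = 0.0046114671.
SE(ȳ) = √(0.0046114671) = 0.0679.

0.0679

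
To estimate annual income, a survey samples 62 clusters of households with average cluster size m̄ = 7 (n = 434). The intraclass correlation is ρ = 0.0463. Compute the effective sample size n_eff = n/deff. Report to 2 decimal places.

deff = 1 + (7 − 1)·0.0463 = 1 + 0.2778 = 1.2778.
n_eff = 434 / 1.2778 = 339.65.

339.65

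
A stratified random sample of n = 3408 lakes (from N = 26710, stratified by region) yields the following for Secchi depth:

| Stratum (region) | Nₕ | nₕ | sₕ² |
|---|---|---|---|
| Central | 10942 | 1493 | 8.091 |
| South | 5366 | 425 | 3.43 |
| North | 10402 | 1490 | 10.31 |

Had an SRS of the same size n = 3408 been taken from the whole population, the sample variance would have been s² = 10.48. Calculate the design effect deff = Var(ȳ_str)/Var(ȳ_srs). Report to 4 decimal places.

0.7397

Var(ȳ_str) = Σ Wₕ²(1−fₕ)sₕ²/nₕ with Wₕ = Nₕ/26710:
  Central: (10942/26710)²·(1−1493/10942)·8.091/1493 = 7.8537519 × 10^-4
  South: (5366/26710)²·(1−425/5366)·3.43/425 = 2.9993209 × 10^-4
  North: (10402/26710)²·(1−1490/10402)·10.31/1490 = 8.9911791 × 10^-4
  → Var(ȳ_str) = 0.0019844252.
Var(ȳ_srs) = (1 − 3408/26710)·10.48/3408 = 0.002682755.
deff = 0.0019844252 / 0.002682755 = 0.7397.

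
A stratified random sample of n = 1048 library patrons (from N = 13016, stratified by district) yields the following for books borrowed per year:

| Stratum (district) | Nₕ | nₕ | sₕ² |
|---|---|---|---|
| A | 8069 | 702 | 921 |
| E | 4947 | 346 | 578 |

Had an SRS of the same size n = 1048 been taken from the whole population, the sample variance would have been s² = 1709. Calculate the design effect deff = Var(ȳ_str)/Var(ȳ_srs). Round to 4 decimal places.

0.4567

Var(ȳ_str) = Σ Wₕ²(1−fₕ)sₕ²/nₕ with Wₕ = Nₕ/13016:
  A: (8069/13016)²·(1−702/8069)·921/702 = 0.46033906
  E: (4947/13016)²·(1−346/4947)·578/346 = 0.22443511
  → Var(ȳ_str) = 0.68477417.
Var(ȳ_srs) = (1 − 1048/13016)·1709/1048 = 1.4994253.
deff = 0.68477417 / 1.4994253 = 0.4567.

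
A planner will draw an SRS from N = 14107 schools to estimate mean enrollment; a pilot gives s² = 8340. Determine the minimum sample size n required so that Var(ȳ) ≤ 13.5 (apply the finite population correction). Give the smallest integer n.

Without fpc, n₀ = s²/D = 8340/13.5 = 617.7778.
With fpc, (1 − n/N)·s²/n ≤ D requires n ≥ n₀/(1 + n₀/N) = 617.7778/(1 + 617.7778/14107) = 591.8589.
Rounding up, n = 592.

592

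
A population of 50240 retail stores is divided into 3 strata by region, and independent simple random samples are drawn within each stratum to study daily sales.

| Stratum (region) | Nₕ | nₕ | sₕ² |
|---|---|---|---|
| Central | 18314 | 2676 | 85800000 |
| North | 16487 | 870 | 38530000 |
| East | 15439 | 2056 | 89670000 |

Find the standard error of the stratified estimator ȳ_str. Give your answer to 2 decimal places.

Var(ȳ_str) = Σₕ Wₕ²(1 − fₕ)sₕ²/nₕ with Wₕ = Nₕ/N, N = 50240.
Central: Wₕ = 0.36453025; term = 0.36453025²·(1 − 0.14611772)·85800000/2676 = 3638.0305.
North: Wₕ = 0.32816481; term = 0.32816481²·(1 − 0.05276885)·38530000/870 = 4517.7245.
East: Wₕ = 0.30730494; term = 0.30730494²·(1 − 0.13316925)·89670000/2056 = 3570.2403.
Sum = 11725.995.
SE = √(11725.995) = 108.29.

108.29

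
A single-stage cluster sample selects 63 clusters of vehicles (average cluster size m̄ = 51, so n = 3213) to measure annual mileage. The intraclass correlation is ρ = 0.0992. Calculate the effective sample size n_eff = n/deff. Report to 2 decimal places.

539.09

deff = 1 + (51 − 1)·0.0992 = 1 + 4.96 = 5.96.
n_eff = 3213 / 5.96 = 539.09.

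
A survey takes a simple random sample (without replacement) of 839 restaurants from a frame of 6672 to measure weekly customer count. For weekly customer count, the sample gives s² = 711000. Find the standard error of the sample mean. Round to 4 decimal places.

Under SRS without replacement, Var(ȳ) = (1 − f)·s²/n with f = n/N = 839/6672 = 0.12574940.
Var(ȳ) = (1 − 0.12574940)·711000/839 = 0.87425060·847.43743 = 740.87268.
SE(ȳ) = √(740.87268) = 27.2190.

27.2190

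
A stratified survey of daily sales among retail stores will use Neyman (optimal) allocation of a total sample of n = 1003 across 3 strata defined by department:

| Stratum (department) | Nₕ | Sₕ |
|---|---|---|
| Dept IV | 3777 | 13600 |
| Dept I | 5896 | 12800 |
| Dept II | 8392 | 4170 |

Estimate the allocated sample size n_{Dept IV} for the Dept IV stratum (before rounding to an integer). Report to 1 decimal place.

Neyman allocation: nₕ = n·NₕSₕ / Σⱼ NⱼSⱼ.
Σ NⱼSⱼ = 3777·13600 + 5896·12800 + 8392·4170 = 1.6183064 × 10^8.
n_{Dept IV} = 1003·3777·13600 / (1.6183064 × 10^8) = 318.4.

318.4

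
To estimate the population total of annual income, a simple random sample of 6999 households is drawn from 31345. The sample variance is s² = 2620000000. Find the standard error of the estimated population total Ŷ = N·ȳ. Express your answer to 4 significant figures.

Var(Ŷ) = N²·Var(ȳ) = N²·(1 − n/N)·s²/n.
f = 6999/31345 = 0.22328920; Var(ȳ) = 0.77671080·2620000000/6999 = 290753.29.
Var(Ŷ) = 31345² · 290753.29 = 2.8566773 × 10^14.
SE(Ŷ) = √(2.8566773 × 10^14) = 1.690 × 10^7.

1.690 × 10^7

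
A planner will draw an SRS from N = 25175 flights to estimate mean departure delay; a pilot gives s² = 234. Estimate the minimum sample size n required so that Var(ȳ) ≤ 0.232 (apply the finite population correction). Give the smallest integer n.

Without fpc, n₀ = s²/D = 234/0.232 = 1008.6207.
With fpc, (1 − n/N)·s²/n ≤ D requires n ≥ n₀/(1 + n₀/N) = 1008.6207/(1 + 1008.6207/25175) = 969.7676.
Rounding up, n = 970.

970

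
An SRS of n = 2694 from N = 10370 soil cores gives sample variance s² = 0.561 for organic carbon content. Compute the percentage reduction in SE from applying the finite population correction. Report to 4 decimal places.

13.9644

f = n/N = 2694/10370 = 0.25978785.
SE_no-fpc = √(s²/n) = 0.014430542; SE_fpc = √((1−f)s²/n) = 0.012415401.
Ratio = √(1−f) = 0.86035583. Reduction = 100·(1 − 0.86035583) = 13.9644%.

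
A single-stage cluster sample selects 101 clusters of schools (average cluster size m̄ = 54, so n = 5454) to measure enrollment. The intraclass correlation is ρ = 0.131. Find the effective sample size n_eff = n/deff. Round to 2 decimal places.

deff = 1 + (54 − 1)·0.131 = 1 + 6.943 = 7.943.
n_eff = 5454 / 7.943 = 686.64.

686.64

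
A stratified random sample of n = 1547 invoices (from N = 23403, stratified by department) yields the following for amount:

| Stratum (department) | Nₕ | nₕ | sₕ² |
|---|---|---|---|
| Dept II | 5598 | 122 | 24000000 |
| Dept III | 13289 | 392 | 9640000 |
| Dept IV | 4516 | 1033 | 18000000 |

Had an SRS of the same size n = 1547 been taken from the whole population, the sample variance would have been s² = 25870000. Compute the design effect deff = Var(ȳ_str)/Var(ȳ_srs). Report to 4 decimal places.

1.2298

Var(ȳ_str) = Σ Wₕ²(1−fₕ)sₕ²/nₕ with Wₕ = Nₕ/23403:
  Dept II: (5598/23403)²·(1−122/5598)·24000000/122 = 11010.44
  Dept III: (13289/23403)²·(1−392/13289)·9640000/392 = 7695.3593
  Dept IV: (4516/23403)²·(1−1033/4516)·18000000/1033 = 500.42215
  → Var(ȳ_str) = 19206.221.
Var(ȳ_srs) = (1 − 1547/23403)·25870000/1547 = 15617.275.
deff = 19206.221 / 15617.275 = 1.2298.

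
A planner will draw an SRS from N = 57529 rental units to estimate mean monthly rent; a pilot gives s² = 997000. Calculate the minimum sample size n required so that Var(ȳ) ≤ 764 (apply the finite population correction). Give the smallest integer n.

1277

Without fpc, n₀ = s²/D = 997000/764 = 1304.9738.
With fpc, (1 − n/N)·s²/n ≤ D requires n ≥ n₀/(1 + n₀/N) = 1304.9738/(1 + 1304.9738/57529) = 1276.0287.
Rounding up, n = 1277.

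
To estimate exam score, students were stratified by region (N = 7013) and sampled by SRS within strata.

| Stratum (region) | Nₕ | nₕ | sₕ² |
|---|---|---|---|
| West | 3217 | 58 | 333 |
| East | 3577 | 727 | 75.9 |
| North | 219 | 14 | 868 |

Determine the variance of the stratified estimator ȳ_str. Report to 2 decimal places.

1.26

Var(ȳ_str) = Σₕ Wₕ²(1 − fₕ)sₕ²/nₕ with Wₕ = Nₕ/N, N = 7013.
West: Wₕ = 0.45871952; term = 0.45871952²·(1 − 0.01802922)·333/58 = 1.1863402.
East: Wₕ = 0.51005276; term = 0.51005276²·(1 − 0.20324294)·75.9/727 = 0.02164031.
North: Wₕ = 0.03122772; term = 0.03122772²·(1 − 0.06392694)·868/14 = 0.056595511.
Sum = 1.264576.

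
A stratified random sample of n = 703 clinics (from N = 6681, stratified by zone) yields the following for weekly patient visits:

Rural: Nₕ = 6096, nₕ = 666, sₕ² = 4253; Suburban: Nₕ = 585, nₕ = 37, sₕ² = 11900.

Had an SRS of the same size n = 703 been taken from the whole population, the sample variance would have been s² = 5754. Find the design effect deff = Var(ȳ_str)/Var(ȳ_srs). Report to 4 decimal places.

Var(ȳ_str) = Σ Wₕ²(1−fₕ)sₕ²/nₕ with Wₕ = Nₕ/6681:
  Rural: (6096/6681)²·(1−666/6096)·4253/666 = 4.7356871
  Suburban: (585/6681)²·(1−37/585)·11900/37 = 2.3099295
  → Var(ȳ_str) = 7.0456166.
Var(ȳ_srs) = (1 − 703/6681)·5754/703 = 7.3236734.
deff = 7.0456166 / 7.3236734 = 0.9620.

0.9620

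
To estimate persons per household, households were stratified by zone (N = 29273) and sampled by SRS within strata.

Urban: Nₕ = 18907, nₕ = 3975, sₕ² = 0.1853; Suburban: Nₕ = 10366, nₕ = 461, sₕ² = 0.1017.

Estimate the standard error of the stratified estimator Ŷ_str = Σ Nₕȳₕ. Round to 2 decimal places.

Var(Ŷ_str) = Σₕ Nₕ²(1 − fₕ)sₕ²/nₕ.
Urban: 18907²·(1 − 3975/18907)·0.1853/3975 = 13160.697.
Suburban: 10366²·(1 − 461/10366)·0.1017/461 = 22650.913.
Sum = 35811.61.
SE = √(35811.61) = 189.24.

189.24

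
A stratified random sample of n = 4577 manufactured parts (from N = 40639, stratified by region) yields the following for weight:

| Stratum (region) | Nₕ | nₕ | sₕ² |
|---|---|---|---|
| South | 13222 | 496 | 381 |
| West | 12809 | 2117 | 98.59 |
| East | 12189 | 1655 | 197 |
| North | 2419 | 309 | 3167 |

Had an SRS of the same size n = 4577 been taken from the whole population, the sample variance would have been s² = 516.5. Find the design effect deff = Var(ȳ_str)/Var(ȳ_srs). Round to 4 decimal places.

Var(ȳ_str) = Σ Wₕ²(1−fₕ)sₕ²/nₕ with Wₕ = Nₕ/40639:
  South: (13222/40639)²·(1−496/13222)·381/496 = 0.078261172
  West: (12809/40639)²·(1−2117/12809)·98.59/2117 = 0.0038618923
  East: (12189/40639)²·(1−1655/12189)·197/1655 = 0.0092543004
  North: (2419/40639)²·(1−309/2419)·3167/309 = 0.031675384
  → Var(ȳ_str) = 0.12305275.
Var(ȳ_srs) = (1 − 4577/40639)·516.5/4577 = 0.10013738.
deff = 0.12305275 / 0.10013738 = 1.2288.

1.2288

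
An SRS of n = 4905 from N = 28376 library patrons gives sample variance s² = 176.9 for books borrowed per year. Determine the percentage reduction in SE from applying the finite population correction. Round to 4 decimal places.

9.0526

f = n/N = 4905/28376 = 0.17285734.
SE_no-fpc = √(s²/n) = 0.1899085; SE_fpc = √((1−f)s²/n) = 0.17271681.
Ratio = √(1−f) = 0.90947383. Reduction = 100·(1 − 0.90947383) = 9.0526%.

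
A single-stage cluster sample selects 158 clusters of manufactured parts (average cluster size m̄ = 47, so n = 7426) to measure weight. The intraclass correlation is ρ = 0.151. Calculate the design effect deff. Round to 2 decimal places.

deff = 1 + (47 − 1)·0.151 = 1 + 6.946 = 7.946.

7.95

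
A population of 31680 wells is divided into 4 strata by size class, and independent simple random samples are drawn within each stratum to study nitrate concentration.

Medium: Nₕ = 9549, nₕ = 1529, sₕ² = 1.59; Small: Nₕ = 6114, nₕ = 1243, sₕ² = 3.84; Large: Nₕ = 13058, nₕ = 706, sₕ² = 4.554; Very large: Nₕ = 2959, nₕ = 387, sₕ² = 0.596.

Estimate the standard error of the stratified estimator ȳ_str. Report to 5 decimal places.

0.03492

Var(ȳ_str) = Σₕ Wₕ²(1 − fₕ)sₕ²/nₕ with Wₕ = Nₕ/N, N = 31680.
Medium: Wₕ = 0.30142045; term = 0.30142045²·(1 − 0.16012148)·1.59/1529 = 7.9350845 × 10^-5.
Small: Wₕ = 0.19299242; term = 0.19299242²·(1 − 0.20330389)·3.84/1243 = 9.1671284 × 10^-5.
Large: Wₕ = 0.41218434; term = 0.41218434²·(1 − 0.05406647)·4.554/706 = 0.0010366495.
Very large: Wₕ = 0.09340278; term = 0.09340278²·(1 − 0.13078743)·0.596/387 = 1.1678334 × 10^-5.
Sum = 0.00121935.
SE = √(0.00121935) = 0.03492.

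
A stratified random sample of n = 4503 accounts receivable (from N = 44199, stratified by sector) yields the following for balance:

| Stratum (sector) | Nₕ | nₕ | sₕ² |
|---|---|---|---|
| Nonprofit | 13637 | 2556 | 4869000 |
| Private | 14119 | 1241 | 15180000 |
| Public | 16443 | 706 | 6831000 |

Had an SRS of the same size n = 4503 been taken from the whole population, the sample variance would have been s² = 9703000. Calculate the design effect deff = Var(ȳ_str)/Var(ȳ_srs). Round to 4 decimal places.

Var(ȳ_str) = Σ Wₕ²(1−fₕ)sₕ²/nₕ with Wₕ = Nₕ/44199:
  Nonprofit: (13637/44199)²·(1−2556/13637)·4869000/2556 = 147.35057
  Private: (14119/44199)²·(1−1241/14119)·15180000/1241 = 1138.4854
  Public: (16443/44199)²·(1−706/16443)·6831000/706 = 1281.6153
  → Var(ȳ_str) = 2567.4513.
Var(ȳ_srs) = (1 − 4503/44199)·9703000/4503 = 1935.2558.
deff = 2567.4513 / 1935.2558 = 1.3267.

1.3267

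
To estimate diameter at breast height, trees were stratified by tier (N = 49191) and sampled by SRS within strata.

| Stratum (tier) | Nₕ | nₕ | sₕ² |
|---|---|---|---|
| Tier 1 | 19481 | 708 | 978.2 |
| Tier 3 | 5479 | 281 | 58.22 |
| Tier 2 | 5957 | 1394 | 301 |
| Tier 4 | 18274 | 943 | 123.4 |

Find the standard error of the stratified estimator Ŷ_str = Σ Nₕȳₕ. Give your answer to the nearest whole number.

23633

Var(Ŷ_str) = Σₕ Nₕ²(1 − fₕ)sₕ²/nₕ.
Tier 1: 19481²·(1 − 708/19481)·978.2/708 = 5.052884 × 10^8.
Tier 3: 5479²·(1 − 281/5479)·58.22/281 = 5.9006989 × 10^6.
Tier 2: 5957²·(1 − 1394/5957)·301/1394 = 5.8692389 × 10^6.
Tier 4: 18274²·(1 − 943/18274)·123.4/943 = 4.1443909 × 10^7.
Sum = 5.5850225 × 10^8.
SE = √(5.5850225 × 10^8) = 23633.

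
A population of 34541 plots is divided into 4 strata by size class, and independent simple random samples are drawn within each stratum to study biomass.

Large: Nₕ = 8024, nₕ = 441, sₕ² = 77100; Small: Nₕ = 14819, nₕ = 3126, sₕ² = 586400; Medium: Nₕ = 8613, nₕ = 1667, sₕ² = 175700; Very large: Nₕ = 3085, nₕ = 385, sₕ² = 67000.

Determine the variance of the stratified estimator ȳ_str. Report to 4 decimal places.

Var(ȳ_str) = Σₕ Wₕ²(1 − fₕ)sₕ²/nₕ with Wₕ = Nₕ/N, N = 34541.
Large: Wₕ = 0.23230364; term = 0.23230364²·(1 − 0.05496012)·77100/441 = 8.916162.
Small: Wₕ = 0.42902637; term = 0.42902637²·(1 − 0.21094541)·586400/3126 = 27.244574.
Medium: Wₕ = 0.24935584; term = 0.24935584²·(1 − 0.19354464)·175700/1667 = 5.2851288.
Very large: Wₕ = 0.08931415; term = 0.08931415²·(1 − 0.12479741)·67000/385 = 1.2149634.
Sum = 42.660828.

42.6608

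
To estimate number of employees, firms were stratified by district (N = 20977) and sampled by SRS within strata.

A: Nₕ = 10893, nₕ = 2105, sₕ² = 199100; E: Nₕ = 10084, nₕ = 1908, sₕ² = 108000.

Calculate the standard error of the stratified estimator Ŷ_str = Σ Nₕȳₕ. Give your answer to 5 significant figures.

117140

Var(Ŷ_str) = Σₕ Nₕ²(1 − fₕ)sₕ²/nₕ.
A: 10893²·(1 − 2105/10893)·199100/2105 = 9.0543382 × 10^9.
E: 10084²·(1 − 1908/10084)·108000/1908 = 4.6667991 × 10^9.
Sum = 1.3721137 × 10^10.
SE = √(1.3721137 × 10^10) = 117140.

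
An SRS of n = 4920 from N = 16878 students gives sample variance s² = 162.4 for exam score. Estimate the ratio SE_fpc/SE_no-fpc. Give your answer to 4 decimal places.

0.8417

f = n/N = 4920/16878 = 0.29150373.
SE_no-fpc = √(s²/n) = 0.1816814; SE_fpc = √((1−f)s²/n) = 0.15292527.
Ratio = √(1−f) = 0.84172220.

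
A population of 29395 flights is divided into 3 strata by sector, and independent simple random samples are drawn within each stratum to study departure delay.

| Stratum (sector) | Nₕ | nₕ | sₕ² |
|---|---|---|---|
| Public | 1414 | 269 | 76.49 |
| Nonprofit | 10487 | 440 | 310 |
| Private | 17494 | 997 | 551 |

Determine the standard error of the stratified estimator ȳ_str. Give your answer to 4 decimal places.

Var(ȳ_str) = Σₕ Wₕ²(1 − fₕ)sₕ²/nₕ with Wₕ = Nₕ/N, N = 29395.
Public: Wₕ = 0.04810342; term = 0.04810342²·(1 − 0.19024045)·76.49/269 = 5.3279525 × 10^-4.
Nonprofit: Wₕ = 0.35676135; term = 0.35676135²·(1 − 0.04195671)·310/440 = 0.085911195.
Private: Wₕ = 0.59513523; term = 0.59513523²·(1 − 0.05699097)·551/997 = 0.18458806.
Sum = 0.27103205.
SE = √(0.27103205) = 0.5206.

0.5206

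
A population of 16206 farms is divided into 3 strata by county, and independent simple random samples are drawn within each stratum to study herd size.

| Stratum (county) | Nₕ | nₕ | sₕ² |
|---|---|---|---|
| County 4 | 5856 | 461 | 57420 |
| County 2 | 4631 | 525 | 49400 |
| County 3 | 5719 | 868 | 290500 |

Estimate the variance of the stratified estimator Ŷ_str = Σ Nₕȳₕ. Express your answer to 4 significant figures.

Var(Ŷ_str) = Σₕ Nₕ²(1 − fₕ)sₕ²/nₕ.
County 4: 5856²·(1 − 461/5856)·57420/461 = 3.935091 × 10^9.
County 2: 4631²·(1 − 525/4631)·49400/525 = 1.7892102 × 10^9.
County 3: 5719²·(1 − 868/5719)·290500/868 = 9.2849118 × 10^9.
Sum = 1.5009213 × 10^10.

1.501 × 10^10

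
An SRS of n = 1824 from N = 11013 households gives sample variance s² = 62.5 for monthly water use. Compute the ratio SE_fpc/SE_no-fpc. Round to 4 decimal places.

f = n/N = 1824/11013 = 0.16562245.
SE_no-fpc = √(s²/n) = 0.18510902; SE_fpc = √((1−f)s²/n) = 0.16908649.
Ratio = √(1−f) = 0.91344269.

0.9134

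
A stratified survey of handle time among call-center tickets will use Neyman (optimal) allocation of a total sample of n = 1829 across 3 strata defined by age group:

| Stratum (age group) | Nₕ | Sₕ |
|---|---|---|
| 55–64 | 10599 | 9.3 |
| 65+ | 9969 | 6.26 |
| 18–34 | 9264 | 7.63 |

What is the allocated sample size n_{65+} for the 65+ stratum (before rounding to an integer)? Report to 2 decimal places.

Neyman allocation: nₕ = n·NₕSₕ / Σⱼ NⱼSⱼ.
Σ NⱼSⱼ = 10599·9.3 + 9969·6.26 + 9264·7.63 = 231660.96.
n_{65+} = 1829·9969·6.26 / 231660.96 = 492.70.

492.70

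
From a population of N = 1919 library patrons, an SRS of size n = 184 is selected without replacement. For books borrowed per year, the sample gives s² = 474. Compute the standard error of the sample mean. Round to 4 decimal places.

1.5261

Under SRS without replacement, Var(ȳ) = (1 − f)·s²/n with f = n/N = 184/1919 = 0.09588327.
Var(ȳ) = (1 − 0.09588327)·474/184 = 0.90411673·2.576087 = 2.3290833.
SE(ȳ) = √(2.3290833) = 1.5261.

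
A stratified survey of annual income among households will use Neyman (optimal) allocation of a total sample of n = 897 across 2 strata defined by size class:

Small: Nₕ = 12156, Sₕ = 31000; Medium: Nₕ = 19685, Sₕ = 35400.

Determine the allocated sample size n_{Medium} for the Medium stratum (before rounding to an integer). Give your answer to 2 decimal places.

582.18

Neyman allocation: nₕ = n·NₕSₕ / Σⱼ NⱼSⱼ.
Σ NⱼSⱼ = 12156·31000 + 19685·35400 = 1.073685 × 10^9.
n_{Medium} = 897·19685·35400 / (1.073685 × 10^9) = 582.18.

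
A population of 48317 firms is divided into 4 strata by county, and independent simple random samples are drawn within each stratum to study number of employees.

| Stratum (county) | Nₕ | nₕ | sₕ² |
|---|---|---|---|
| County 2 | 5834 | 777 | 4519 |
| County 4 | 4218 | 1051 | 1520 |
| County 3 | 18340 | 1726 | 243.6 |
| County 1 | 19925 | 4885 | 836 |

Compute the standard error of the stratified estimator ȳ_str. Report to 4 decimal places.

0.3495

Var(ȳ_str) = Σₕ Wₕ²(1 − fₕ)sₕ²/nₕ with Wₕ = Nₕ/N, N = 48317.
County 2: Wₕ = 0.12074425; term = 0.12074425²·(1 − 0.13318478)·4519/777 = 0.07349889.
County 4: Wₕ = 0.08729847; term = 0.08729847²·(1 − 0.24917022)·1520/1051 = 0.0082755256.
County 3: Wₕ = 0.37957655; term = 0.37957655²·(1 − 0.09411123)·243.6/1726 = 0.018420869.
County 1: Wₕ = 0.41238074; term = 0.41238074²·(1 − 0.24516939)·836/4885 = 0.02196787.
Sum = 0.12216315.
SE = √(0.12216315) = 0.3495.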